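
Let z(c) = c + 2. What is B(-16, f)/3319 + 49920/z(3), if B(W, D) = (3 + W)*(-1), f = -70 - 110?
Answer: 33136909/3319 ≈ 9984.0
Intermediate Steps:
z(c) = 2 + c
f = -180
B(W, D) = -3 - W
B(-16, f)/3319 + 49920/z(3) = (-3 - 1*(-16))/3319 + 49920/(2 + 3) = (-3 + 16)*(1/3319) + 49920/5 = 13*(1/3319) + 49920*(⅕) = 13/3319 + 9984 = 33136909/3319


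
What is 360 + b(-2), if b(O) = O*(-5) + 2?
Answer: 372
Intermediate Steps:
b(O) = 2 - 5*O (b(O) = -5*O + 2 = 2 - 5*O)
360 + b(-2) = 360 + (2 - 5*(-2)) = 360 + (2 + 10) = 360 + 12 = 372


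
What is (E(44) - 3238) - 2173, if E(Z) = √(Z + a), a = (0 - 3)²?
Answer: -5411 + √53 ≈ -5403.7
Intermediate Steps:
a = 9 (a = (-3)² = 9)
E(Z) = √(9 + Z) (E(Z) = √(Z + 9) = √(9 + Z))
(E(44) - 3238) - 2173 = (√(9 + 44) - 3238) - 2173 = (√53 - 3238) - 2173 = (-3238 + √53) - 2173 = -5411 + √53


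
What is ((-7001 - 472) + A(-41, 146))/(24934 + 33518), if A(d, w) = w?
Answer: -7327/58452 ≈ -0.12535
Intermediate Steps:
((-7001 - 472) + A(-41, 146))/(24934 + 33518) = ((-7001 - 472) + 146)/(24934 + 33518) = (-7473 + 146)/58452 = -7327*1/58452 = -7327/58452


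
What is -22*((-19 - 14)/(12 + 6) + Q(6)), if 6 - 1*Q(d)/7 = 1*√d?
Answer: -2651/3 + 154*√6 ≈ -506.45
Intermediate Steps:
Q(d) = 42 - 7*√d
-22*((-19 - 14)/(12 + 6) + Q(6)) = -22*((-19 - 14)/(12 + 6) + (42 - 7*√6)) = -22*(-33/18 + (42 - 7*√6)) = -22*(-33*1/18 + (42 - 7*√6)) = -22*(-11/6 + (42 - 7*√6)) = -22*(241/6 - 7*√6) = -2651/3 + 154*√6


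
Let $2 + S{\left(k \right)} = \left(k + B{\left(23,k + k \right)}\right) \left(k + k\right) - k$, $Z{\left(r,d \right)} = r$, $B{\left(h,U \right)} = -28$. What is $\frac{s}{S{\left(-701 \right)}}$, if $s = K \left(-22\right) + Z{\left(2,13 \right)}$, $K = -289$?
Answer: $\frac{2120}{340919} \approx 0.0062185$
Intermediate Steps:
$s = 6360$ ($s = \left(-289\right) \left(-22\right) + 2 = 6358 + 2 = 6360$)
$S{\left(k \right)} = -2 - k + 2 k \left(-28 + k\right)$ ($S{\left(k \right)} = -2 - \left(k - \left(k - 28\right) \left(k + k\right)\right) = -2 - \left(k - \left(-28 + k\right) 2 k\right) = -2 + \left(2 k \left(-28 + k\right) - k\right) = -2 + \left(- k + 2 k \left(-28 + k\right)\right) = -2 - k + 2 k \left(-28 + k\right)$)
$\frac{s}{S{\left(-701 \right)}} = \frac{6360}{-2 - -39957 + 2 \left(-701\right)^{2}} = \frac{6360}{-2 + 39957 + 2 \cdot 491401} = \frac{6360}{-2 + 39957 + 982802} = \frac{6360}{1022757} = 6360 \cdot \frac{1}{1022757} = \frac{2120}{340919}$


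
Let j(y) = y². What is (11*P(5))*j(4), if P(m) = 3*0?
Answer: 0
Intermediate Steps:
P(m) = 0
(11*P(5))*j(4) = (11*0)*4² = 0*16 = 0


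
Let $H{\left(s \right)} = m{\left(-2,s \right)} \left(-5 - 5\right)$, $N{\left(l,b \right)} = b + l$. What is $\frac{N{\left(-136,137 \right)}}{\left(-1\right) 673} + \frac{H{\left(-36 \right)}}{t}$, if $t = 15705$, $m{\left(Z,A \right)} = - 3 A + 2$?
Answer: $- \frac{151201}{2113893} \approx -0.071527$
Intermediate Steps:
$m{\left(Z,A \right)} = 2 - 3 A$
$H{\left(s \right)} = -20 + 30 s$ ($H{\left(s \right)} = \left(2 - 3 s\right) \left(-5 - 5\right) = \left(2 - 3 s\right) \left(-10\right) = -20 + 30 s$)
$\frac{N{\left(-136,137 \right)}}{\left(-1\right) 673} + \frac{H{\left(-36 \right)}}{t} = \frac{137 - 136}{\left(-1\right) 673} + \frac{-20 + 30 \left(-36\right)}{15705} = 1 \frac{1}{-673} + \left(-20 - 1080\right) \frac{1}{15705} = 1 \left(- \frac{1}{673}\right) - \frac{220}{3141} = - \frac{1}{673} - \frac{220}{3141} = - \frac{151201}{2113893}$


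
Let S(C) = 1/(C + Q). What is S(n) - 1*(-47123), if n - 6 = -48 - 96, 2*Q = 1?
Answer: 12958823/275 ≈ 47123.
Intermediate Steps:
Q = 1/2 (Q = (1/2)*1 = 1/2 ≈ 0.50000)
n = -138 (n = 6 + (-48 - 96) = 6 - 144 = -138)
S(C) = 1/(1/2 + C) (S(C) = 1/(C + 1/2) = 1/(1/2 + C))
S(n) - 1*(-47123) = 2/(1 + 2*(-138)) - 1*(-47123) = 2/(1 - 276) + 47123 = 2/(-275) + 47123 = 2*(-1/275) + 47123 = -2/275 + 47123 = 12958823/275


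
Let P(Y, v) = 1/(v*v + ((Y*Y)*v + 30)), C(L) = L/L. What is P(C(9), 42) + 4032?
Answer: 7402753/1836 ≈ 4032.0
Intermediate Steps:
C(L) = 1
P(Y, v) = 1/(30 + v² + v*Y²) (P(Y, v) = 1/(v² + (Y²*v + 30)) = 1/(v² + (v*Y² + 30)) = 1/(v² + (30 + v*Y²)) = 1/(30 + v² + v*Y²))
P(C(9), 42) + 4032 = 1/(30 + 42² + 42*1²) + 4032 = 1/(30 + 1764 + 42*1) + 4032 = 1/(30 + 1764 + 42) + 4032 = 1/1836 + 4032 = 7402753/1836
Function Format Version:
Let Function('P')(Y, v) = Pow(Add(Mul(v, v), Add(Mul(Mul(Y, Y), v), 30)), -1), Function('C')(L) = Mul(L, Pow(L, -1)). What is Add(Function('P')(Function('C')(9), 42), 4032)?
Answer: Rational(7402753, 1836) ≈ 4032.0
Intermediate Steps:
Function('C')(L) = 1
Function('P')(Y, v) = Pow(Add(30, Pow(v, 2), Mul(v, Pow(Y, 2))), -1) (Function('P')(Y, v) = Pow(Add(Pow(v, 2), Add(Mul(Pow(Y, 2), v), 30)), -1) = Pow(Add(Pow(v, 2), Add(Mul(v, Pow(Y, 2)), 30)), -1) = Pow(Add(Pow(v, 2), Add(30, Mul(v, Pow(Y, 2)))), -1) = Pow(Add(30, Pow(v, 2), Mul(v, Pow(Y, 2))), -1))
Add(Function('P')(Function('C')(9), 42), 4032) = Add(Pow(Add(30, Pow(42, 2), Mul(42, Pow(1, 2))), -1), 4032) = Add(Pow(Add(30, 1764, Mul(42, 1)), -1), 4032) = Add(Pow(Add(30, 1764, 42), -1), 4032) = Add(Pow(1836, -1), 4032) = Add(Rational(1, 1836), 4032) = Rational(7402753, 1836)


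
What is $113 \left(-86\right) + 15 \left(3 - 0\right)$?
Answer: $-9673$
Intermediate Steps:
$113 \left(-86\right) + 15 \left(3 - 0\right) = -9718 + 15 \left(3 + 0\right) = -9718 + 15 \cdot 3 = -9718 + 45 = -9673$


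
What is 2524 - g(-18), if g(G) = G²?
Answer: 2200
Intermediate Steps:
2524 - g(-18) = 2524 - 1*(-18)² = 2524 - 1*324 = 2524 - 324 = 2200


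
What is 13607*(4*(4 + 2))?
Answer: 326568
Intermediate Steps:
13607*(4*(4 + 2)) = 13607*(4*6) = 13607*24 = 326568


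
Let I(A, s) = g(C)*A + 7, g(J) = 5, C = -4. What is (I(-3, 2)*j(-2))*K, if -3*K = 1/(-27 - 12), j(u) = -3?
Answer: 8/39 ≈ 0.20513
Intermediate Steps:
I(A, s) = 7 + 5*A (I(A, s) = 5*A + 7 = 7 + 5*A)
K = 1/117 (K = -1/(3*(-27 - 12)) = -1/3/(-39) = -1/3*(-1/39) = 1/117 ≈ 0.0085470)
(I(-3, 2)*j(-2))*K = ((7 + 5*(-3))*(-3))*(1/117) = ((7 - 15)*(-3))*(1/117) = -8*(-3)*(1/117) = 24*(1/117) = 8/39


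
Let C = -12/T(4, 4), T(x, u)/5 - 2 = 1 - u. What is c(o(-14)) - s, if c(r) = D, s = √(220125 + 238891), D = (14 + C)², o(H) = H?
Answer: 6724/25 - 2*√114754 ≈ -408.55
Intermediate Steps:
T(x, u) = 15 - 5*u (T(x, u) = 10 + 5*(1 - u) = 10 + (5 - 5*u) = 15 - 5*u)
C = 12/5 (C = -12/(15 - 5*4) = -12/(15 - 20) = -12/(-5) = -12*(-⅕) = 12/5 ≈ 2.4000)
D = 6724/25 (D = (14 + 12/5)² = (82/5)² = 6724/25 ≈ 268.96)
s = 2*√114754 (s = √459016 = 2*√114754 ≈ 677.51)
c(r) = 6724/25
c(o(-14)) - s = 6724/25 - 2*√114754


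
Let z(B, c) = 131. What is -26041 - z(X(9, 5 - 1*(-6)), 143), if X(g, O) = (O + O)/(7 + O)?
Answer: -26172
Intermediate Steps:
X(g, O) = 2*O/(7 + O) (X(g, O) = (2*O)/(7 + O) = 2*O/(7 + O))
-26041 - z(X(9, 5 - 1*(-6)), 143) = -26041 - 1*131 = -26041 - 131 = -26172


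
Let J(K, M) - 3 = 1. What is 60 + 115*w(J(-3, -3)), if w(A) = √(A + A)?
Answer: 60 + 230*√2 ≈ 385.27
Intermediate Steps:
J(K, M) = 4 (J(K, M) = 3 + 1 = 4)
w(A) = √2*√A (w(A) = √(2*A) = √2*√A)
60 + 115*w(J(-3, -3)) = 60 + 115*(√2*√4) = 60 + 115*(√2*2) = 60 + 115*(2*√2) = 60 + 230*√2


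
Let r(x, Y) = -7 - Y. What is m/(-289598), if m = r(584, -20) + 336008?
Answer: -336021/289598 ≈ -1.1603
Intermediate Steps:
m = 336021 (m = (-7 - 1*(-20)) + 336008 = (-7 + 20) + 336008 = 13 + 336008 = 336021)
m/(-289598) = 336021/(-289598) = 336021*(-1/289598) = -336021/289598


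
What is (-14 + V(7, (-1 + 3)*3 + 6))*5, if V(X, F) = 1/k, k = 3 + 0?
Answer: -205/3 ≈ -68.333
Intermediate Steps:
k = 3
V(X, F) = ⅓ (V(X, F) = 1/3 = ⅓)
(-14 + V(7, (-1 + 3)*3 + 6))*5 = (-14 + ⅓)*5 = -41/3*5 = -205/3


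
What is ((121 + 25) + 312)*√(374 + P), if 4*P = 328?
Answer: 916*√114 ≈ 9780.2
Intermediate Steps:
P = 82 (P = (¼)*328 = 82)
((121 + 25) + 312)*√(374 + P) = ((121 + 25) + 312)*√(374 + 82) = (146 + 312)*√456 = 458*(2*√114) = 916*√114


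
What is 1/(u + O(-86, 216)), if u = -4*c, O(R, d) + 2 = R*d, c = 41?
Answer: -1/18742 ≈ -5.3356e-5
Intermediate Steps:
O(R, d) = -2 + R*d
u = -164 (u = -4*41 = -164)
1/(u + O(-86, 216)) = 1/(-164 + (-2 - 86*216)) = 1/(-164 + (-2 - 18576)) = 1/(-164 - 18578) = 1/(-18742) = -1/18742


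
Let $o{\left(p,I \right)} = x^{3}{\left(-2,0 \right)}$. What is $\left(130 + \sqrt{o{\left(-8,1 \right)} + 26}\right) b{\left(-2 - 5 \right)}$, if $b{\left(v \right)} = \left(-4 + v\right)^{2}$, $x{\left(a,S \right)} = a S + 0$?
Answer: $15730 + 121 \sqrt{26} \approx 16347.0$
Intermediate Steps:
$x{\left(a,S \right)} = S a$ ($x{\left(a,S \right)} = S a + 0 = S a$)
$o{\left(p,I \right)} = 0$ ($o{\left(p,I \right)} = \left(0 \left(-2\right)\right)^{3} = 0^{3} = 0$)
$\left(130 + \sqrt{o{\left(-8,1 \right)} + 26}\right) b{\left(-2 - 5 \right)} = \left(130 + \sqrt{0 + 26}\right) \left(-4 - 7\right)^{2} = \left(130 + \sqrt{26}\right) \left(-4 - 7\right)^{2} = \left(130 + \sqrt{26}\right) \left(-11\right)^{2} = \left(130 + \sqrt{26}\right) 121 = 15730 + 121 \sqrt{26}$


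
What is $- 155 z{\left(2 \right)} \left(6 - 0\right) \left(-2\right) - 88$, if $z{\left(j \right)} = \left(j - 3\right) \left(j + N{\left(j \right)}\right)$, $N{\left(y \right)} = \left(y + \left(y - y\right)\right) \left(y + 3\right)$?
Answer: $-22408$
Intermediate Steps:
$N{\left(y \right)} = y \left(3 + y\right)$ ($N{\left(y \right)} = \left(y + 0\right) \left(3 + y\right) = y \left(3 + y\right)$)
$z{\left(j \right)} = \left(-3 + j\right) \left(j + j \left(3 + j\right)\right)$ ($z{\left(j \right)} = \left(j - 3\right) \left(j + j \left(3 + j\right)\right) = \left(-3 + j\right) \left(j + j \left(3 + j\right)\right)$)
$- 155 z{\left(2 \right)} \left(6 - 0\right) \left(-2\right) - 88 = - 155 \cdot 2 \left(-12 + 2 + 2^{2}\right) \left(6 - 0\right) \left(-2\right) - 88 = - 155 \cdot 2 \left(-12 + 2 + 4\right) \left(6 + 0\right) \left(-2\right) - 88 = - 155 \cdot 2 \left(-6\right) 6 \left(-2\right) - 88 = - 155 \left(-12\right) 6 \left(-2\right) - 88 = - 155 \left(\left(-72\right) \left(-2\right)\right) - 88 = \left(-155\right) 144 - 88 = -22320 - 88 = -22408$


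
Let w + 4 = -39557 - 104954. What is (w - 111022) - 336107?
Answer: -591644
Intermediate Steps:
w = -144515 (w = -4 + (-39557 - 104954) = -4 - 144511 = -144515)
(w - 111022) - 336107 = (-144515 - 111022) - 336107 = -255537 - 336107 = -591644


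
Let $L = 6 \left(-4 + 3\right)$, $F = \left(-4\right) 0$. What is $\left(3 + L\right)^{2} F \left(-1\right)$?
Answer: $0$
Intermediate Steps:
$F = 0$
$L = -6$ ($L = 6 \left(-1\right) = -6$)
$\left(3 + L\right)^{2} F \left(-1\right) = \left(3 - 6\right)^{2} \cdot 0 \left(-1\right) = \left(-3\right)^{2} \cdot 0 \left(-1\right) = 9 \cdot 0 \left(-1\right) = 0 \left(-1\right) = 0$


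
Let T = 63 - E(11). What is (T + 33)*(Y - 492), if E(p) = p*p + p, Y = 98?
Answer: 14184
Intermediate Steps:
E(p) = p + p**2 (E(p) = p**2 + p = p + p**2)
T = -69 (T = 63 - 11*(1 + 11) = 63 - 11*12 = 63 - 1*132 = 63 - 132 = -69)
(T + 33)*(Y - 492) = (-69 + 33)*(98 - 492) = -36*(-394) = 14184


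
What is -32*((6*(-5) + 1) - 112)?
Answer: 4512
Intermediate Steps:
-32*((6*(-5) + 1) - 112) = -32*((-30 + 1) - 112) = -32*(-29 - 112) = -32*(-141) = 4512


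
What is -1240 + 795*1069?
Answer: 848615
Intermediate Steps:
-1240 + 795*1069 = -1240 + 849855 = 848615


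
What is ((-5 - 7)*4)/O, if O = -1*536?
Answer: 6/67 ≈ 0.089552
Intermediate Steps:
O = -536
((-5 - 7)*4)/O = ((-5 - 7)*4)/(-536) = -12*4*(-1/536) = -48*(-1/536) = 6/67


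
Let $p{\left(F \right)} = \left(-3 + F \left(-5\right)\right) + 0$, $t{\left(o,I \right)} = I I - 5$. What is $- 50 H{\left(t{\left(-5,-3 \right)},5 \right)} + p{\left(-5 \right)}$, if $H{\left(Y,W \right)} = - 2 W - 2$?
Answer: $622$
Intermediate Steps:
$t{\left(o,I \right)} = -5 + I^{2}$ ($t{\left(o,I \right)} = I^{2} - 5 = -5 + I^{2}$)
$H{\left(Y,W \right)} = -2 - 2 W$
$p{\left(F \right)} = -3 - 5 F$ ($p{\left(F \right)} = \left(-3 - 5 F\right) + 0 = -3 - 5 F$)
$- 50 H{\left(t{\left(-5,-3 \right)},5 \right)} + p{\left(-5 \right)} = - 50 \left(-2 - 10\right) - -22 = - 50 \left(-2 - 10\right) + \left(-3 + 25\right) = \left(-50\right) \left(-12\right) + 22 = 600 + 22 = 622$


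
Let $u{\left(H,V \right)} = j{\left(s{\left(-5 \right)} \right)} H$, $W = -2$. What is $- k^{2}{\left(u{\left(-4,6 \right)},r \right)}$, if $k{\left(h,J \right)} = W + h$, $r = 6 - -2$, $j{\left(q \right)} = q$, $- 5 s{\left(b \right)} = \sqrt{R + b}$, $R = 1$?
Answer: $- \frac{36}{25} + \frac{32 i}{5} \approx -1.44 + 6.4 i$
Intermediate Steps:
$s{\left(b \right)} = - \frac{\sqrt{1 + b}}{5}$
$u{\left(H,V \right)} = - \frac{2 i H}{5}$ ($u{\left(H,V \right)} = - \frac{\sqrt{1 - 5}}{5} H = - \frac{\sqrt{-4}}{5} H = - \frac{2 i}{5} H = - \frac{2 i H}{5}$)
$r = 8$ ($r = 6 + 2 = 8$)
$k{\left(h,J \right)} = -2 + h$
$- k^{2}{\left(u{\left(-4,6 \right)},r \right)} = - \left(-2 - \frac{2}{5} i \left(-4\right)\right)^{2} = - \left(-2 + \frac{8 i}{5}\right)^{2}$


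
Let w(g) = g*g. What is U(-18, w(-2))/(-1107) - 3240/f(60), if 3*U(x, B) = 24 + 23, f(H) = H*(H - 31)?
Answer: -180697/96309 ≈ -1.8762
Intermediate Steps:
w(g) = g²
f(H) = H*(-31 + H)
U(x, B) = 47/3 (U(x, B) = (24 + 23)/3 = (⅓)*47 = 47/3)
U(-18, w(-2))/(-1107) - 3240/f(60) = (47/3)/(-1107) - 3240*1/(60*(-31 + 60)) = (47/3)*(-1/1107) - 3240/(60*29) = -47/3321 - 3240/1740 = -47/3321 - 3240*1/1740 = -47/3321 - 54/29 = -180697/96309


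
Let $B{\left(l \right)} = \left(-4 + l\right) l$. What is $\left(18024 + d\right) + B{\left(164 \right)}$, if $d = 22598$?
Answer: $66862$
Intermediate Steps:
$B{\left(l \right)} = l \left(-4 + l\right)$
$\left(18024 + d\right) + B{\left(164 \right)} = \left(18024 + 22598\right) + 164 \left(-4 + 164\right) = 40622 + 164 \cdot 160 = 40622 + 26240 = 66862$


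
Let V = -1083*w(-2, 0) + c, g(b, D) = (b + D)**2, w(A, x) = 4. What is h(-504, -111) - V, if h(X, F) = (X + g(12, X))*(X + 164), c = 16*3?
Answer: -82126116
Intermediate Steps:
c = 48
g(b, D) = (D + b)**2
V = -4284 (V = -1083*4 + 48 = -4332 + 48 = -4284)
h(X, F) = (164 + X)*(X + (12 + X)**2) (h(X, F) = (X + (X + 12)**2)*(X + 164) = (X + (12 + X)**2)*(164 + X) = (164 + X)*(X + (12 + X)**2))
h(-504, -111) - V = (23616 + (-504)**3 + 189*(-504)**2 + 4244*(-504)) - 1*(-4284) = (23616 - 128024064 + 189*254016 - 2138976) + 4284 = (23616 - 128024064 + 48009024 - 2138976) + 4284 = -82130400 + 4284 = -82126116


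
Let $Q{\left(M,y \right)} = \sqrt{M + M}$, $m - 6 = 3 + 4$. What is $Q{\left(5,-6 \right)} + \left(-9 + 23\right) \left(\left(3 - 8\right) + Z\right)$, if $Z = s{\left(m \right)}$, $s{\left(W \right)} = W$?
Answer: $112 + \sqrt{10} \approx 115.16$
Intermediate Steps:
$m = 13$ ($m = 6 + \left(3 + 4\right) = 6 + 7 = 13$)
$Z = 13$
$Q{\left(M,y \right)} = \sqrt{2} \sqrt{M}$ ($Q{\left(M,y \right)} = \sqrt{2 M} = \sqrt{2} \sqrt{M}$)
$Q{\left(5,-6 \right)} + \left(-9 + 23\right) \left(\left(3 - 8\right) + Z\right) = \sqrt{2} \sqrt{5} + \left(-9 + 23\right) \left(\left(3 - 8\right) + 13\right) = \sqrt{10} + 14 \left(-5 + 13\right) = \sqrt{10} + 14 \cdot 8 = \sqrt{10} + 112 = 112 + \sqrt{10}$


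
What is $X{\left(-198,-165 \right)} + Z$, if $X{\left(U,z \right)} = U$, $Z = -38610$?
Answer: $-38808$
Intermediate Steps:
$X{\left(-198,-165 \right)} + Z = -198 - 38610 = -38808$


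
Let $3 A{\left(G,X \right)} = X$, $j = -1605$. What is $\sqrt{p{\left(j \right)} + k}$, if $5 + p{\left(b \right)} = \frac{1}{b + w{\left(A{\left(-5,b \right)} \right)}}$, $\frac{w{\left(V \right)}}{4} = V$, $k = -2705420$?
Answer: $\frac{i \sqrt{37943653264370}}{3745} \approx 1644.8 i$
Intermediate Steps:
$A{\left(G,X \right)} = \frac{X}{3}$
$w{\left(V \right)} = 4 V$
$p{\left(b \right)} = -5 + \frac{3}{7 b}$ ($p{\left(b \right)} = -5 + \frac{1}{b + 4 \frac{b}{3}} = -5 + \frac{1}{b + \frac{4 b}{3}} = -5 + \frac{1}{\frac{7}{3} b} = -5 + \frac{3}{7 b}$)
$\sqrt{p{\left(j \right)} + k} = \sqrt{\left(-5 + \frac{3}{7 \left(-1605\right)}\right) - 2705420} = \sqrt{\left(-5 + \frac{3}{7} \left(- \frac{1}{1605}\right)\right) - 2705420} = \sqrt{\left(-5 - \frac{1}{3745}\right) - 2705420} = \sqrt{- \frac{18726}{3745} - 2705420} = \sqrt{- \frac{10131816626}{3745}} = \frac{i \sqrt{37943653264370}}{3745}$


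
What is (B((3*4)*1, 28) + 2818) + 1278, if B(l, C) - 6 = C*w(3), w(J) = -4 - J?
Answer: 3906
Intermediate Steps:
B(l, C) = 6 - 7*C (B(l, C) = 6 + C*(-4 - 1*3) = 6 + C*(-4 - 3) = 6 + C*(-7) = 6 - 7*C)
(B((3*4)*1, 28) + 2818) + 1278 = ((6 - 7*28) + 2818) + 1278 = ((6 - 196) + 2818) + 1278 = (-190 + 2818) + 1278 = 2628 + 1278 = 3906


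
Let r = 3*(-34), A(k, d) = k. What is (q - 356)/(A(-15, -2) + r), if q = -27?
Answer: 383/117 ≈ 3.2735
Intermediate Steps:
r = -102
(q - 356)/(A(-15, -2) + r) = (-27 - 356)/(-15 - 102) = -383/(-117) = -383*(-1/117) = 383/117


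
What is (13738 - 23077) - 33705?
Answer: -43044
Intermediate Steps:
(13738 - 23077) - 33705 = -9339 - 33705 = -43044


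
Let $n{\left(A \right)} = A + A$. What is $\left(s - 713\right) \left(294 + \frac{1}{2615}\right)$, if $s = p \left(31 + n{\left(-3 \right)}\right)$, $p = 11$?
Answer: $- \frac{336739218}{2615} \approx -1.2877 \cdot 10^{5}$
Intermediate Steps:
$n{\left(A \right)} = 2 A$
$s = 275$ ($s = 11 \left(31 + 2 \left(-3\right)\right) = 11 \left(31 - 6\right) = 11 \cdot 25 = 275$)
$\left(s - 713\right) \left(294 + \frac{1}{2615}\right) = \left(275 - 713\right) \left(294 + \frac{1}{2615}\right) = - 438 \left(294 + \frac{1}{2615}\right) = \left(-438\right) \frac{768811}{2615} = - \frac{336739218}{2615}$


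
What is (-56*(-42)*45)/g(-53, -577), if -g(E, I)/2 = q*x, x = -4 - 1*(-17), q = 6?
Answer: -8820/13 ≈ -678.46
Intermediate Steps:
x = 13 (x = -4 + 17 = 13)
g(E, I) = -156 (g(E, I) = -12*13 = -2*78 = -156)
(-56*(-42)*45)/g(-53, -577) = (-56*(-42)*45)/(-156) = (2352*45)*(-1/156) = 105840*(-1/156) = -8820/13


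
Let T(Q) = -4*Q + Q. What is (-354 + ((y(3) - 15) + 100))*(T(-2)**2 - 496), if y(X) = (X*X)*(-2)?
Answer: 132020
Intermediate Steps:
T(Q) = -3*Q
y(X) = -2*X**2 (y(X) = X**2*(-2) = -2*X**2)
(-354 + ((y(3) - 15) + 100))*(T(-2)**2 - 496) = (-354 + ((-2*3**2 - 15) + 100))*((-3*(-2))**2 - 496) = (-354 + ((-2*9 - 15) + 100))*(6**2 - 496) = (-354 + ((-18 - 15) + 100))*(36 - 496) = (-354 + (-33 + 100))*(-460) = (-354 + 67)*(-460) = -287*(-460) = 132020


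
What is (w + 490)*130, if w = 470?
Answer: 124800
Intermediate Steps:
(w + 490)*130 = (470 + 490)*130 = 960*130 = 124800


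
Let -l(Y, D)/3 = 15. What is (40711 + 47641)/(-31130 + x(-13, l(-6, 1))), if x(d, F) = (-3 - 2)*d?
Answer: -88352/31065 ≈ -2.8441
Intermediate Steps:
l(Y, D) = -45 (l(Y, D) = -3*15 = -45)
x(d, F) = -5*d
(40711 + 47641)/(-31130 + x(-13, l(-6, 1))) = (40711 + 47641)/(-31130 - 5*(-13)) = 88352/(-31130 + 65) = 88352/(-31065) = 88352*(-1/31065) = -88352/31065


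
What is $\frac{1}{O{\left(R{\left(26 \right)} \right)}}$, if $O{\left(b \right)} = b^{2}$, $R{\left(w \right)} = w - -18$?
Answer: $\frac{1}{1936} \approx 0.00051653$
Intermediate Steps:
$R{\left(w \right)} = 18 + w$ ($R{\left(w \right)} = w + 18 = 18 + w$)
$\frac{1}{O{\left(R{\left(26 \right)} \right)}} = \frac{1}{\left(18 + 26\right)^{2}} = \frac{1}{44^{2}} = \frac{1}{1936}$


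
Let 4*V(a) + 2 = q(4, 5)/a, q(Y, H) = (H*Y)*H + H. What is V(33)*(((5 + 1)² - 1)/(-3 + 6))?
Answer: 455/132 ≈ 3.4470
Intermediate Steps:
q(Y, H) = H + Y*H² (q(Y, H) = Y*H² + H = H + Y*H²)
V(a) = -½ + 105/(4*a) (V(a) = -½ + ((5*(1 + 5*4))/a)/4 = -½ + ((5*(1 + 20))/a)/4 = -½ + ((5*21)/a)/4 = -½ + (105/a)/4 = -½ + 105/(4*a))
V(33)*(((5 + 1)² - 1)/(-3 + 6)) = ((¼)*(105 - 2*33)/33)*(((5 + 1)² - 1)/(-3 + 6)) = ((¼)*(1/33)*(105 - 66))*((6² - 1)/3) = ((¼)*(1/33)*39)*((36 - 1)*(⅓)) = 13*(35*(⅓))/44 = (13/44)*(35/3) = 455/132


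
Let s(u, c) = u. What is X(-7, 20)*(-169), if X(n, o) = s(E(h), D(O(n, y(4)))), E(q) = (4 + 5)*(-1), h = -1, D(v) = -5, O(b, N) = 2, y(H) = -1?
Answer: 1521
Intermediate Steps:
E(q) = -9 (E(q) = 9*(-1) = -9)
X(n, o) = -9
X(-7, 20)*(-169) = -9*(-169) = 1521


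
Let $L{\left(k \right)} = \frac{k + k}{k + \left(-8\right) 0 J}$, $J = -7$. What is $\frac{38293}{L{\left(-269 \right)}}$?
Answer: $\frac{38293}{2} \approx 19147.0$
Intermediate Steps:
$L{\left(k \right)} = 2$ ($L{\left(k \right)} = \frac{k + k}{k + \left(-8\right) 0 \left(-7\right)} = \frac{2 k}{k + 0 \left(-7\right)} = \frac{2 k}{k + 0} = \frac{2 k}{k} = 2$)
$\frac{38293}{L{\left(-269 \right)}} = \frac{38293}{2}$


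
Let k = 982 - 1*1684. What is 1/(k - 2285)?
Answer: -1/2987 ≈ -0.00033478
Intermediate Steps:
k = -702 (k = 982 - 1684 = -702)
1/(k - 2285) = 1/(-702 - 2285) = 1/(-2987) = -1/2987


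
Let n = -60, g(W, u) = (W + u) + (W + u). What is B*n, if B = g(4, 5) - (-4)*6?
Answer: -2520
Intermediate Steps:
g(W, u) = 2*W + 2*u
B = 42 (B = (2*4 + 2*5) - (-4)*6 = (8 + 10) - 4*(-6) = 18 + 24 = 42)
B*n = 42*(-60) = -2520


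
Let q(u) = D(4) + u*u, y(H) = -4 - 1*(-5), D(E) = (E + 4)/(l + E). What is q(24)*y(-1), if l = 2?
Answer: 1732/3 ≈ 577.33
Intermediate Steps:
D(E) = (4 + E)/(2 + E) (D(E) = (E + 4)/(2 + E) = (4 + E)/(2 + E))
y(H) = 1 (y(H) = -4 + 5 = 1)
q(u) = 4/3 + u**2 (q(u) = (4 + 4)/(2 + 4) + u*u = 8/6 + u**2 = (1/6)*8 + u**2 = 4/3 + u**2)
q(24)*y(-1) = (4/3 + 24**2)*1 = (4/3 + 576)*1 = (1732/3)*1 = 1732/3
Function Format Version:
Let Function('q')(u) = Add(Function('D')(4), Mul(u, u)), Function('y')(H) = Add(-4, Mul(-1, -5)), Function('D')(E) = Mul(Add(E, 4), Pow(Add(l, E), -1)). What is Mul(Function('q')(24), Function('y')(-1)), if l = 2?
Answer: Rational(1732, 3) ≈ 577.33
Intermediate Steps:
Function('D')(E) = Mul(Pow(Add(2, E), -1), Add(4, E)) (Function('D')(E) = Mul(Add(E, 4), Pow(Add(2, E), -1)) = Mul(Add(4, E), Pow(Add(2, E), -1)) = Mul(Pow(Add(2, E), -1), Add(4, E)))
Function('y')(H) = 1 (Function('y')(H) = Add(-4, 5) = 1)
Function('q')(u) = Add(Rational(4, 3), Pow(u, 2)) (Function('q')(u) = Add(Mul(Pow(Add(2, 4), -1), Add(4, 4)), Mul(u, u)) = Add(Mul(Pow(6, -1), 8), Pow(u, 2)) = Add(Mul(Rational(1, 6), 8), Pow(u, 2)) = Add(Rational(4, 3), Pow(u, 2)))
Mul(Function('q')(24), Function('y')(-1)) = Mul(Add(Rational(4, 3), Pow(24, 2)), 1) = Mul(Add(Rational(4, 3), 576), 1) = Mul(Rational(1732, 3), 1) = Rational(1732, 3)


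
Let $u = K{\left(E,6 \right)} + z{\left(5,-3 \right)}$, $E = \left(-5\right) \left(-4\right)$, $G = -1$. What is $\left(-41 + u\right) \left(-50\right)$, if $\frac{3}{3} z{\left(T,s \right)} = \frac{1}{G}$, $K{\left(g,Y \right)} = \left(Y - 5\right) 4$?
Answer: $1900$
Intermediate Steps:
$E = 20$
$K{\left(g,Y \right)} = -20 + 4 Y$ ($K{\left(g,Y \right)} = \left(-5 + Y\right) 4 = -20 + 4 Y$)
$z{\left(T,s \right)} = -1$ ($z{\left(T,s \right)} = \frac{1}{-1} = -1$)
$u = 3$ ($u = \left(-20 + 4 \cdot 6\right) - 1 = \left(-20 + 24\right) - 1 = 4 - 1 = 3$)
$\left(-41 + u\right) \left(-50\right) = \left(-41 + 3\right) \left(-50\right) = \left(-38\right) \left(-50\right) = 1900$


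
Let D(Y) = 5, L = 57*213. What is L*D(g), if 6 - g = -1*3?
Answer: 60705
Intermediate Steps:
L = 12141
g = 9 (g = 6 - (-1)*3 = 6 - 1*(-3) = 6 + 3 = 9)
L*D(g) = 12141*5 = 60705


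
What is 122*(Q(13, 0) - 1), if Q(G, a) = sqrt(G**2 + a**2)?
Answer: 1464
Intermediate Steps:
122*(Q(13, 0) - 1) = 122*(sqrt(13**2 + 0**2) - 1) = 122*(sqrt(169 + 0) - 1) = 122*(sqrt(169) - 1) = 122*(13 - 1) = 122*12 = 1464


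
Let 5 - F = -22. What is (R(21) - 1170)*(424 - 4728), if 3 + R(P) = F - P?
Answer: 5022768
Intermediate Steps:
F = 27 (F = 5 - 1*(-22) = 5 + 22 = 27)
R(P) = 24 - P (R(P) = -3 + (27 - P) = 24 - P)
(R(21) - 1170)*(424 - 4728) = ((24 - 1*21) - 1170)*(424 - 4728) = ((24 - 21) - 1170)*(-4304) = (3 - 1170)*(-4304) = -1167*(-4304) = 5022768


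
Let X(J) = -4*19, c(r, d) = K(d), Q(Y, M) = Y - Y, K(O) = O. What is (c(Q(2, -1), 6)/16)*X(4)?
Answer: -57/2 ≈ -28.500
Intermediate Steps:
Q(Y, M) = 0
c(r, d) = d
X(J) = -76
(c(Q(2, -1), 6)/16)*X(4) = (6/16)*(-76) = (6*(1/16))*(-76) = (3/8)*(-76) = -57/2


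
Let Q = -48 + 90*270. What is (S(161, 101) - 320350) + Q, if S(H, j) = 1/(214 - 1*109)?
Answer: -31090289/105 ≈ -2.9610e+5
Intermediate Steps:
Q = 24252 (Q = -48 + 24300 = 24252)
S(H, j) = 1/105 (S(H, j) = 1/(214 - 109) = 1/105)
(S(161, 101) - 320350) + Q = (1/105 - 320350) + 24252 = -33636749/105 + 24252 = -31090289/105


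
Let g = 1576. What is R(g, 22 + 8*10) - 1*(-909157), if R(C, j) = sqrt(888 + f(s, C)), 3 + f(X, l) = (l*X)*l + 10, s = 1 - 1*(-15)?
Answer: 909157 + sqrt(39741311) ≈ 9.1546e+5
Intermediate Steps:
s = 16 (s = 1 + 15 = 16)
f(X, l) = 7 + X*l**2 (f(X, l) = -3 + ((l*X)*l + 10) = -3 + ((X*l)*l + 10) = -3 + (X*l**2 + 10) = -3 + (10 + X*l**2) = 7 + X*l**2)
R(C, j) = sqrt(895 + 16*C**2) (R(C, j) = sqrt(888 + (7 + 16*C**2)) = sqrt(895 + 16*C**2))
R(g, 22 + 8*10) - 1*(-909157) = sqrt(895 + 16*1576**2) - 1*(-909157) = sqrt(895 + 16*2483776) + 909157 = sqrt(895 + 39740416) + 909157 = sqrt(39741311) + 909157 = 909157 + sqrt(39741311)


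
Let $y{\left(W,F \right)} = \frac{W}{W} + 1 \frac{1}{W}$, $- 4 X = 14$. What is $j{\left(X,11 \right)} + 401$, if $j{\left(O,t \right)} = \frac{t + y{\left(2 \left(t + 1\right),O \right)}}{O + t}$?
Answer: $\frac{72469}{180} \approx 402.61$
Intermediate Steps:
$X = - \frac{7}{2}$ ($X = \left(- \frac{1}{4}\right) 14 = - \frac{7}{2} \approx -3.5$)
$y{\left(W,F \right)} = 1 + \frac{1}{W}$
$j{\left(O,t \right)} = \frac{t + \frac{3 + 2 t}{2 + 2 t}}{O + t}$ ($j{\left(O,t \right)} = \frac{t + \frac{1 + 2 \left(t + 1\right)}{2 \left(t + 1\right)}}{O + t} = \frac{t + \frac{1 + 2 \left(1 + t\right)}{2 \left(1 + t\right)}}{O + t} = \frac{t + \frac{1 + \left(2 + 2 t\right)}{2 + 2 t}}{O + t} = \frac{t + \frac{3 + 2 t}{2 + 2 t}}{O + t}$)
$j{\left(X,11 \right)} + 401 = \frac{\frac{3}{2} + 11 + 11 \left(1 + 11\right)}{\left(1 + 11\right) \left(- \frac{7}{2} + 11\right)} + 401 = \frac{\frac{3}{2} + 11 + 11 \cdot 12}{12 \cdot \frac{15}{2}} + 401 = \frac{1}{12} \cdot \frac{2}{15} \left(\frac{3}{2} + 11 + 132\right) + 401 = \frac{1}{12} \cdot \frac{2}{15} \cdot \frac{289}{2} + 401 = \frac{289}{180} + 401 = \frac{72469}{180}$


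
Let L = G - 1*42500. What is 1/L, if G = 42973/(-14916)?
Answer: -14916/633972973 ≈ -2.3528e-5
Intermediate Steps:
G = -42973/14916 (G = 42973*(-1/14916) = -42973/14916 ≈ -2.8810)
L = -633972973/14916 (L = -42973/14916 - 1*42500 = -42973/14916 - 42500 = -633972973/14916 ≈ -42503.)
1/L = 1/(-633972973/14916) = -14916/633972973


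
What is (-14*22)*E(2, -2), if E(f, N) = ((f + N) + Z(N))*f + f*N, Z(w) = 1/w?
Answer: 1540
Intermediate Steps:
E(f, N) = N*f + f*(N + f + 1/N) (E(f, N) = ((f + N) + 1/N)*f + f*N = ((N + f) + 1/N)*f + N*f = (N + f + 1/N)*f + N*f = f*(N + f + 1/N) + N*f = N*f + f*(N + f + 1/N))
(-14*22)*E(2, -2) = (-14*22)*(2*(1 - 2*(2 + 2*(-2)))/(-2)) = -616*(-1)*(1 - 2*(2 - 4))/2 = -616*(-1)*(1 - 2*(-2))/2 = -616*(-1)*(1 + 4)/2 = -616*(-1)*5/2 = -308*(-5) = 1540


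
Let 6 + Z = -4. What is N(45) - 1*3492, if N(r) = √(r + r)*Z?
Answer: -3492 - 30*√10 ≈ -3586.9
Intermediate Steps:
Z = -10 (Z = -6 - 4 = -10)
N(r) = -10*√2*√r (N(r) = √(r + r)*(-10) = √(2*r)*(-10) = (√2*√r)*(-10) = -10*√2*√r)
N(45) - 1*3492 = -10*√2*√45 - 1*3492 = -10*√2*3*√5 - 3492 = -30*√10 - 3492 = -3492 - 30*√10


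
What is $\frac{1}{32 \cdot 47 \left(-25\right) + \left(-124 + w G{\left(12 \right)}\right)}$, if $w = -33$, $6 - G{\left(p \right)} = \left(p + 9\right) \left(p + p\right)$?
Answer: $- \frac{1}{21290} \approx -4.697 \cdot 10^{-5}$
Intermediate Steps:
$G{\left(p \right)} = 6 - 2 p \left(9 + p\right)$ ($G{\left(p \right)} = 6 - \left(p + 9\right) \left(p + p\right) = 6 - \left(9 + p\right) 2 p = 6 - 2 p \left(9 + p\right)$)
$\frac{1}{32 \cdot 47 \left(-25\right) + \left(-124 + w G{\left(12 \right)}\right)} = \frac{1}{32 \cdot 47 \left(-25\right) - \left(124 + 33 \left(6 - 216 - 2 \cdot 12^{2}\right)\right)} = \frac{1}{1504 \left(-25\right) - \left(124 + 33 \left(6 - 216 - 288\right)\right)} = \frac{1}{-37600 - \left(124 + 33 \left(6 - 216 - 288\right)\right)} = \frac{1}{-37600 - -16310} = \frac{1}{-37600 + \left(-124 + 16434\right)} = \frac{1}{-37600 + 16310} = \frac{1}{-21290} = - \frac{1}{21290}$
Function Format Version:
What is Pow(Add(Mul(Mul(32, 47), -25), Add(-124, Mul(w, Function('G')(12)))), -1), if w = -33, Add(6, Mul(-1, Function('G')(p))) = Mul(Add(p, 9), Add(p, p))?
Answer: Rational(-1, 21290) ≈ -4.6970e-5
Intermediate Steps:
Function('G')(p) = Add(6, Mul(-2, p, Add(9, p))) (Function('G')(p) = Add(6, Mul(-1, Mul(Add(p, 9), Add(p, p)))) = Add(6, Mul(-1, Mul(Add(9, p), Mul(2, p)))) = Add(6, Mul(-1, Mul(2, p, Add(9, p)))) = Add(6, Mul(-2, p, Add(9, p))))
Pow(Add(Mul(Mul(32, 47), -25), Add(-124, Mul(w, Function('G')(12)))), -1) = Pow(Add(Mul(Mul(32, 47), -25), Add(-124, Mul(-33, Add(6, Mul(-18, 12), Mul(-2, Pow(12, 2)))))), -1) = Pow(Add(Mul(1504, -25), Add(-124, Mul(-33, Add(6, -216, Mul(-2, 144))))), -1) = Pow(Add(-37600, Add(-124, Mul(-33, Add(6, -216, -288)))), -1) = Pow(Add(-37600, Add(-124, Mul(-33, -498))), -1) = Pow(Add(-37600, Add(-124, 16434)), -1) = Pow(Add(-37600, 16310), -1) = Pow(-21290, -1) = Rational(-1, 21290)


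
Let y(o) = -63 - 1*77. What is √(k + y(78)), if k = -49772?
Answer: 2*I*√12478 ≈ 223.41*I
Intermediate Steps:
y(o) = -140 (y(o) = -63 - 77 = -140)
√(k + y(78)) = √(-49772 - 140) = √(-49912) = 2*I*√12478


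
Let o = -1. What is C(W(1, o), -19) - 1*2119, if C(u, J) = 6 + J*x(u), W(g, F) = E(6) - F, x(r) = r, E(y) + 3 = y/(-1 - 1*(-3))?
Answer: -2132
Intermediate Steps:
E(y) = -3 + y/2 (E(y) = -3 + y/(-1 - 1*(-3)) = -3 + y/(-1 + 3) = -3 + y/2)
W(g, F) = -F (W(g, F) = (-3 + (½)*6) - F = (-3 + 3) - F = 0 - F = -F)
C(u, J) = 6 + J*u
C(W(1, o), -19) - 1*2119 = (6 - (-19)*(-1)) - 1*2119 = (6 - 19*1) - 2119 = (6 - 19) - 2119 = -13 - 2119 = -2132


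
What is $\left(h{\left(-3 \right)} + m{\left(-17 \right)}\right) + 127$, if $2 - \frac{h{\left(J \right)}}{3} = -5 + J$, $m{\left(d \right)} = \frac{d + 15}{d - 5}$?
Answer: $\frac{1728}{11} \approx 157.09$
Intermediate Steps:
$m{\left(d \right)} = \frac{15 + d}{-5 + d}$
$h{\left(J \right)} = 21 - 3 J$ ($h{\left(J \right)} = 6 - 3 \left(-5 + J\right) = 6 - \left(-15 + 3 J\right) = 21 - 3 J$)
$\left(h{\left(-3 \right)} + m{\left(-17 \right)}\right) + 127 = \left(\left(21 - -9\right) + \frac{15 - 17}{-5 - 17}\right) + 127 = \left(\left(21 + 9\right) + \frac{1}{-22} \left(-2\right)\right) + 127 = \left(30 - - \frac{1}{11}\right) + 127 = \left(30 + \frac{1}{11}\right) + 127 = \frac{331}{11} + 127 = \frac{1728}{11}$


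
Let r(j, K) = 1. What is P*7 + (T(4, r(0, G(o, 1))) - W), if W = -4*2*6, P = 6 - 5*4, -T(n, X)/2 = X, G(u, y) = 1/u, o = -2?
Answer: -52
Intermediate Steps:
T(n, X) = -2*X
P = -14 (P = 6 - 20 = -14)
W = -48 (W = -8*6 = -48)
P*7 + (T(4, r(0, G(o, 1))) - W) = -14*7 + (-2*1 - 1*(-48)) = -98 + (-2 + 48) = -98 + 46 = -52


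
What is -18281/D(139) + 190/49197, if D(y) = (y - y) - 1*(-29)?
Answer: -899364847/1426713 ≈ -630.38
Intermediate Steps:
D(y) = 29 (D(y) = 0 + 29 = 29)
-18281/D(139) + 190/49197 = -18281/29 + 190/49197 = -899364847/1426713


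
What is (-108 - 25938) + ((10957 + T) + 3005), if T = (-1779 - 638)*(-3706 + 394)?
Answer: 7993020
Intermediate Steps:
T = 8005104 (T = -2417*(-3312) = 8005104)
(-108 - 25938) + ((10957 + T) + 3005) = (-108 - 25938) + ((10957 + 8005104) + 3005) = -26046 + (8016061 + 3005) = -26046 + 8019066 = 7993020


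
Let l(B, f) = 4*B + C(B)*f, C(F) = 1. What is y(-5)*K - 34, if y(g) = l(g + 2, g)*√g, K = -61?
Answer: -34 + 1037*I*√5 ≈ -34.0 + 2318.8*I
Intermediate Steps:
l(B, f) = f + 4*B (l(B, f) = 4*B + 1*f = 4*B + f = f + 4*B)
y(g) = √g*(8 + 5*g) (y(g) = (g + 4*(g + 2))*√g = (g + 4*(2 + g))*√g = (g + (8 + 4*g))*√g = (8 + 5*g)*√g = √g*(8 + 5*g))
y(-5)*K - 34 = (√(-5)*(8 + 5*(-5)))*(-61) - 34 = ((I*√5)*(8 - 25))*(-61) - 34 = ((I*√5)*(-17))*(-61) - 34 = -17*I*√5*(-61) - 34 = 1037*I*√5 - 34 = -34 + 1037*I*√5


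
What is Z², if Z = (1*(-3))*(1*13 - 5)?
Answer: 576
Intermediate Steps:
Z = -24 (Z = -3*(13 - 5) = -3*8 = -24)
Z² = (-24)² = 576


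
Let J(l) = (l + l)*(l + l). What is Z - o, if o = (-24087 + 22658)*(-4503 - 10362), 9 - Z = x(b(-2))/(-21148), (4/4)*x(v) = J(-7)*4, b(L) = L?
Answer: -112306855616/5287 ≈ -2.1242e+7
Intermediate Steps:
J(l) = 4*l**2 (J(l) = (2*l)*(2*l) = 4*l**2)
x(v) = 784 (x(v) = (4*(-7)**2)*4 = (4*49)*4 = 196*4 = 784)
Z = 47779/5287 (Z = 9 - 784/(-21148) = 9 - 784*(-1)/21148 = 9 - 1*(-196/5287) = 9 + 196/5287 = 47779/5287 ≈ 9.0371)
o = 21242085 (o = -1429*(-14865) = 21242085)
Z - o = 47779/5287 - 1*21242085 = 47779/5287 - 21242085 = -112306855616/5287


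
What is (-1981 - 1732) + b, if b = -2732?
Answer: -6445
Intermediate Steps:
(-1981 - 1732) + b = (-1981 - 1732) - 2732 = -3713 - 2732 = -6445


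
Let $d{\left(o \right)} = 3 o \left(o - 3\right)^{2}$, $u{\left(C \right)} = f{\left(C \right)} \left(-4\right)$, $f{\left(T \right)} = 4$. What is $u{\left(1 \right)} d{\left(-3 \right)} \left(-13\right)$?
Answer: $-67392$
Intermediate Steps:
$u{\left(C \right)} = -16$ ($u{\left(C \right)} = 4 \left(-4\right) = -16$)
$d{\left(o \right)} = 3 o \left(-3 + o\right)^{2}$
$u{\left(1 \right)} d{\left(-3 \right)} \left(-13\right) = - 16 \cdot 3 \left(-3\right) \left(-3 - 3\right)^{2} \left(-13\right) = - 16 \cdot 3 \left(-3\right) \left(-6\right)^{2} \left(-13\right) = - 16 \cdot 3 \left(-3\right) 36 \left(-13\right) = \left(-16\right) \left(-324\right) \left(-13\right) = 5184 \left(-13\right) = -67392$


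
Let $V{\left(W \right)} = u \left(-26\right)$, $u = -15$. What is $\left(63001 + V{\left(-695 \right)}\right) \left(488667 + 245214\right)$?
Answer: $46521450471$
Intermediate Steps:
$V{\left(W \right)} = 390$ ($V{\left(W \right)} = \left(-15\right) \left(-26\right) = 390$)
$\left(63001 + V{\left(-695 \right)}\right) \left(488667 + 245214\right) = \left(63001 + 390\right) \left(488667 + 245214\right) = 63391 \cdot 733881 = 46521450471$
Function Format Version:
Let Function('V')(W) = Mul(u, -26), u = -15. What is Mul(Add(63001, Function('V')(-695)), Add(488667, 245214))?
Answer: 46521450471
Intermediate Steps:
Function('V')(W) = 390 (Function('V')(W) = Mul(-15, -26) = 390)
Mul(Add(63001, Function('V')(-695)), Add(488667, 245214)) = Mul(Add(63001, 390), Add(488667, 245214)) = Mul(63391, 733881) = 46521450471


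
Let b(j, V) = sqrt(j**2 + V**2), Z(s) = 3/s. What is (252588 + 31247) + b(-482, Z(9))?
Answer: 283835 + sqrt(2090917)/3 ≈ 2.8432e+5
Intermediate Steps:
b(j, V) = sqrt(V**2 + j**2)
(252588 + 31247) + b(-482, Z(9)) = (252588 + 31247) + sqrt((3/9)**2 + (-482)**2) = 283835 + sqrt((3*(1/9))**2 + 232324) = 283835 + sqrt((1/3)**2 + 232324) = 283835 + sqrt(1/9 + 232324) = 283835 + sqrt(2090917/9) = 283835 + sqrt(2090917)/3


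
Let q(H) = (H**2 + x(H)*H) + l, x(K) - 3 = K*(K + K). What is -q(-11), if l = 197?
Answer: 2377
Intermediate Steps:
x(K) = 3 + 2*K**2 (x(K) = 3 + K*(K + K) = 3 + K*(2*K) = 3 + 2*K**2)
q(H) = 197 + H**2 + H*(3 + 2*H**2) (q(H) = (H**2 + (3 + 2*H**2)*H) + 197 = (H**2 + H*(3 + 2*H**2)) + 197 = 197 + H**2 + H*(3 + 2*H**2))
-q(-11) = -(197 + (-11)**2 - 11*(3 + 2*(-11)**2)) = -(197 + 121 - 11*(3 + 2*121)) = -(197 + 121 - 11*(3 + 242)) = -(197 + 121 - 11*245) = -(197 + 121 - 2695) = -1*(-2377) = 2377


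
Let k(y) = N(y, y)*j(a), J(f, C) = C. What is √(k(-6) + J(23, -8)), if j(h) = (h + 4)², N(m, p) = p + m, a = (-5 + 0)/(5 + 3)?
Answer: I*√2315/4 ≈ 12.029*I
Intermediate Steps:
a = -5/8 ≈ -0.62500
N(m, p) = m + p
j(h) = (4 + h)²
k(y) = 729*y/32 (k(y) = (y + y)*(4 - 5/8)² = (2*y)*(27/8)² = (2*y)*(729/64) = 729*y/32)
√(k(-6) + J(23, -8)) = √((729/32)*(-6) - 8) = √(-2187/16 - 8) = √(-2315/16) = I*√2315/4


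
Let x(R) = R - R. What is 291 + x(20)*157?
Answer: 291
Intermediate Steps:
x(R) = 0
291 + x(20)*157 = 291 + 0*157 = 291 + 0 = 291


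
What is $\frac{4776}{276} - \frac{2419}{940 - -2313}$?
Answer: $\frac{1239057}{74819} \approx 16.561$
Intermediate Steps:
$\frac{4776}{276} - \frac{2419}{940 - -2313} = 4776 \cdot \frac{1}{276} - \frac{2419}{940 + 2313} = \frac{398}{23} - \frac{2419}{3253} = \frac{1239057}{74819}$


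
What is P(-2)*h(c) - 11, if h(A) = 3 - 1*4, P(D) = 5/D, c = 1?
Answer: -17/2 ≈ -8.5000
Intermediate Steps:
h(A) = -1 (h(A) = 3 - 4 = -1)
P(-2)*h(c) - 11 = (5/(-2))*(-1) - 11 = (5*(-½))*(-1) - 11 = -5/2*(-1) - 11 = 5/2 - 11 = -17/2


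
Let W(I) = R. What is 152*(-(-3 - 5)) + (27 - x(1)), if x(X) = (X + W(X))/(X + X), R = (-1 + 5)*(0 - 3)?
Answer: 2497/2 ≈ 1248.5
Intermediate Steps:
R = -12 (R = 4*(-3) = -12)
W(I) = -12
x(X) = (-12 + X)/(2*X) (x(X) = (X - 12)/(X + X) = (-12 + X)/((2*X)) = (-12 + X)*(1/(2*X)) = (-12 + X)/(2*X))
152*(-(-3 - 5)) + (27 - x(1)) = 152*(-(-3 - 5)) + (27 - (-12 + 1)/(2*1)) = 152*(-1*(-8)) + (27 - (-11)/2) = 152*8 + (27 - 1*(-11/2)) = 1216 + (27 + 11/2) = 1216 + 65/2 = 2497/2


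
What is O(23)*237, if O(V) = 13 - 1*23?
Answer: -2370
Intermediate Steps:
O(V) = -10 (O(V) = 13 - 23 = -10)
O(23)*237 = -10*237 = -2370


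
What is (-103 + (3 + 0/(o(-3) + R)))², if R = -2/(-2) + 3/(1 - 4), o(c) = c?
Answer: 10000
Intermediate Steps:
R = 0 (R = -2*(-½) + 3/(-3) = 1 + 3*(-⅓) = 1 - 1 = 0)
(-103 + (3 + 0/(o(-3) + R)))² = (-103 + (3 + 0/(-3 + 0)))² = (-103 + (3 + 0/(-3)))² = (-103 + (3 + 0*(-⅓)))² = (-103 + (3 + 0))² = (-103 + 3)² = (-100)² = 10000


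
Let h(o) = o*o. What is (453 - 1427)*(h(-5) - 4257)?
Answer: 4121968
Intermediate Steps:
h(o) = o**2
(453 - 1427)*(h(-5) - 4257) = (453 - 1427)*((-5)**2 - 4257) = -974*(25 - 4257) = -974*(-4232) = 4121968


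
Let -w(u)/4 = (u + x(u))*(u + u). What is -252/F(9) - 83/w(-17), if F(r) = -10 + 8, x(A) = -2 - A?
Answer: 34355/272 ≈ 126.31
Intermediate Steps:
w(u) = 16*u (w(u) = -4*(u + (-2 - u))*(u + u) = -(-8)*2*u = -(-16)*u = 16*u)
F(r) = -2
-252/F(9) - 83/w(-17) = -252/(-2) - 83/(16*(-17)) = -252*(-½) - 83/(-272) = 126 - 83*(-1/272) = 126 + 83/272 = 34355/272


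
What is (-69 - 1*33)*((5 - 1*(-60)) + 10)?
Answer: -7650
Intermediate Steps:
(-69 - 1*33)*((5 - 1*(-60)) + 10) = (-69 - 33)*((5 + 60) + 10) = -102*(65 + 10) = -102*75 = -7650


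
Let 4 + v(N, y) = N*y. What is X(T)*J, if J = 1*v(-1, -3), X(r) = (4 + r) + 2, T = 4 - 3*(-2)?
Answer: -16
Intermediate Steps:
v(N, y) = -4 + N*y
T = 10 (T = 4 + 6 = 10)
X(r) = 6 + r
J = -1 (J = 1*(-4 - 1*(-3)) = 1*(-4 + 3) = 1*(-1) = -1)
X(T)*J = (6 + 10)*(-1) = 16*(-1) = -16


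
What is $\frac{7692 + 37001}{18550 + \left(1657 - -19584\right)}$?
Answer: $\frac{44693}{39791} \approx 1.1232$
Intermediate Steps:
$\frac{7692 + 37001}{18550 + \left(1657 - -19584\right)} = \frac{44693}{18550 + \left(1657 + 19584\right)} = \frac{44693}{18550 + 21241} = \frac{44693}{39791}$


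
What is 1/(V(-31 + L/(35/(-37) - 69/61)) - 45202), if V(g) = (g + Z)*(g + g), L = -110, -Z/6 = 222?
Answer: -2747168/282231392063 ≈ -9.7337e-6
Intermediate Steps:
Z = -1332 (Z = -6*222 = -1332)
V(g) = 2*g*(-1332 + g) (V(g) = (g - 1332)*(g + g) = (-1332 + g)*(2*g) = 2*g*(-1332 + g))
1/(V(-31 + L/(35/(-37) - 69/61)) - 45202) = 1/(2*(-31 - 110/(35/(-37) - 69/61))*(-1332 + (-31 - 110/(35/(-37) - 69/61))) - 45202) = 1/(2*(-31 - 110/(35*(-1/37) - 69*1/61))*(-1332 + (-31 - 110/(35*(-1/37) - 69*1/61))) - 45202) = 1/(2*(-31 - 110/(-35/37 - 69/61))*(-1332 + (-31 - 110/(-35/37 - 69/61))) - 45202) = 1/(2*(-31 - 110/(-4688/2257))*(-1332 + (-31 - 110/(-4688/2257))) - 45202) = 1/(2*(-31 - 110*(-2257/4688))*(-1332 + (-31 - 110*(-2257/4688))) - 45202) = 1/(2*(-31 + 124135/2344)*(-1332 + (-31 + 124135/2344)) - 45202) = 1/(2*(51471/2344)*(-1332 + 51471/2344) - 45202) = 1/(2*(51471/2344)*(-3070737/2344) - 45202) = 1/(-158053904127/2747168 - 45202) = 1/(-282231392063/2747168) = -2747168/282231392063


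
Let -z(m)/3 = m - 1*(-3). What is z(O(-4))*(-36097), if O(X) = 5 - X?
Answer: 1299492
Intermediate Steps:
z(m) = -9 - 3*m (z(m) = -3*(m - 1*(-3)) = -3*(m + 3) = -3*(3 + m) = -9 - 3*m)
z(O(-4))*(-36097) = (-9 - 3*(5 - 1*(-4)))*(-36097) = (-9 - 3*(5 + 4))*(-36097) = (-9 - 3*9)*(-36097) = (-9 - 27)*(-36097) = -36*(-36097) = 1299492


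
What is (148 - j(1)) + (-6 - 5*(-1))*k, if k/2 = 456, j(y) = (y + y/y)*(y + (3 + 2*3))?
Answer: -784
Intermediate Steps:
j(y) = (1 + y)*(9 + y) (j(y) = (y + 1)*(y + (3 + 6)) = (1 + y)*(y + 9) = (1 + y)*(9 + y))
k = 912 (k = 2*456 = 912)
(148 - j(1)) + (-6 - 5*(-1))*k = (148 - (9 + 1² + 10*1)) + (-6 - 5*(-1))*912 = (148 - (9 + 1 + 10)) + (-6 + 5)*912 = (148 - 1*20) - 1*912 = (148 - 20) - 912 = 128 - 912 = -784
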